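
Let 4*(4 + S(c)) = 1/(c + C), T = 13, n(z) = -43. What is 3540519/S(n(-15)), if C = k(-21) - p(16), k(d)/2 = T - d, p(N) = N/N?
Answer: -339889824/383 ≈ -8.8744e+5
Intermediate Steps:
p(N) = 1
k(d) = 26 - 2*d (k(d) = 2*(13 - d) = 26 - 2*d)
C = 67 (C = (26 - 2*(-21)) - 1*1 = (26 + 42) - 1 = 68 - 1 = 67)
S(c) = -4 + 1/(4*(67 + c)) (S(c) = -4 + 1/(4*(c + 67)) = -4 + 1/(4*(67 + c)))
3540519/S(n(-15)) = 3540519/(((-1071 - 16*(-43))/(4*(67 - 43)))) = 3540519/(((¼)*(-1071 + 688)/24)) = 3540519/(((¼)*(1/24)*(-383))) = 3540519/(-383/96) = 3540519*(-96/383) = -339889824/383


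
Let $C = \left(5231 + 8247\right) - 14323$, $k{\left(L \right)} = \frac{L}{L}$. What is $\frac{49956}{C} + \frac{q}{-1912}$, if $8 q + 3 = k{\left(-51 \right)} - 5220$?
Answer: $- \frac{379857193}{6462560} \approx -58.778$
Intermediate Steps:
$k{\left(L \right)} = 1$
$C = -845$ ($C = 13478 - 14323 = -845$)
$q = - \frac{2611}{4}$ ($q = - \frac{3}{8} + \frac{1 - 5220}{8} = - \frac{3}{8} + \frac{1}{8} \left(-5219\right) = - \frac{3}{8} - \frac{5219}{8} = - \frac{2611}{4} \approx -652.75$)
$\frac{49956}{C} + \frac{q}{-1912} = \frac{49956}{-845} - \frac{2611}{4 \left(-1912\right)} = 49956 \left(- \frac{1}{845}\right) - - \frac{2611}{7648} = - \frac{49956}{845} + \frac{2611}{7648} = - \frac{379857193}{6462560}$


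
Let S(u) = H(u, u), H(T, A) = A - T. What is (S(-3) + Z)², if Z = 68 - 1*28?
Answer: 1600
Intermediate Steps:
S(u) = 0 (S(u) = u - u = 0)
Z = 40 (Z = 68 - 28 = 40)
(S(-3) + Z)² = (0 + 40)² = 40² = 1600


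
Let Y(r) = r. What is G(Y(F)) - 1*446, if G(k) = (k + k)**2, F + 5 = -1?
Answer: -302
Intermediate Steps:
F = -6 (F = -5 - 1 = -6)
G(k) = 4*k**2 (G(k) = (2*k)**2 = 4*k**2)
G(Y(F)) - 1*446 = 4*(-6)**2 - 1*446 = 4*36 - 446 = 144 - 446 = -302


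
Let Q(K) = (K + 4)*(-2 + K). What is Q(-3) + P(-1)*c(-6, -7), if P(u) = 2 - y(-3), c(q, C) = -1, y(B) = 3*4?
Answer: 5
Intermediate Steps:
y(B) = 12
Q(K) = (-2 + K)*(4 + K) (Q(K) = (4 + K)*(-2 + K) = (-2 + K)*(4 + K))
P(u) = -10 (P(u) = 2 - 1*12 = 2 - 12 = -10)
Q(-3) + P(-1)*c(-6, -7) = (-8 + (-3)² + 2*(-3)) - 10*(-1) = (-8 + 9 - 6) + 10 = -5 + 10 = 5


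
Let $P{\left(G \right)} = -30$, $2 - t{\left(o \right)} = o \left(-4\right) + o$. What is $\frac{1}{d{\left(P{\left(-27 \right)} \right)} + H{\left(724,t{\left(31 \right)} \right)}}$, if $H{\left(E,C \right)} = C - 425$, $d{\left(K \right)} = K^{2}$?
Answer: $\frac{1}{570} \approx 0.0017544$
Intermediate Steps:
$t{\left(o \right)} = 2 + 3 o$ ($t{\left(o \right)} = 2 - \left(o \left(-4\right) + o\right) = 2 - \left(- 4 o + o\right) = 2 - - 3 o = 2 + 3 o$)
$H{\left(E,C \right)} = -425 + C$
$\frac{1}{d{\left(P{\left(-27 \right)} \right)} + H{\left(724,t{\left(31 \right)} \right)}} = \frac{1}{\left(-30\right)^{2} + \left(-425 + \left(2 + 3 \cdot 31\right)\right)} = \frac{1}{900 + \left(-425 + \left(2 + 93\right)\right)} = \frac{1}{900 + \left(-425 + 95\right)} = \frac{1}{900 - 330} = \frac{1}{570}$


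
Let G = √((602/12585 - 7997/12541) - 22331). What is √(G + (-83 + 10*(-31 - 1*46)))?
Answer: √(-21248085567818126925 + 157828485*I*√556276121515095826530)/157828485 ≈ 2.5486 + 29.317*I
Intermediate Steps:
G = I*√556276121515095826530/157828485 (G = √((602*(1/12585) - 7997*1/12541) - 22331) = √((602/12585 - 7997/12541) - 22331) = √(-93092563/157828485 - 22331) = √(-3524560991098/157828485) = I*√556276121515095826530/157828485 ≈ 149.44*I)
√(G + (-83 + 10*(-31 - 1*46))) = √(I*√556276121515095826530/157828485 + (-83 + 10*(-31 - 1*46))) = √(I*√556276121515095826530/157828485 + (-83 + 10*(-31 - 46))) = √(I*√556276121515095826530/157828485 + (-83 + 10*(-77))) = √(I*√556276121515095826530/157828485 + (-83 - 770)) = √(I*√556276121515095826530/157828485 - 853) = √(-853 + I*√556276121515095826530/157828485)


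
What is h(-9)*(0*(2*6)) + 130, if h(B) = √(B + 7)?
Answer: 130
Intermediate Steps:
h(B) = √(7 + B)
h(-9)*(0*(2*6)) + 130 = √(7 - 9)*(0*(2*6)) + 130 = √(-2)*(0*12) + 130 = (I*√2)*0 + 130 = 0 + 130 = 130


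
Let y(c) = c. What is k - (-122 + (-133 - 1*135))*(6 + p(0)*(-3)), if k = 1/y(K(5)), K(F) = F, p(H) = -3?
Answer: 29251/5 ≈ 5850.2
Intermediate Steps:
k = ⅕ (k = 1/5 = ⅕ ≈ 0.20000)
k - (-122 + (-133 - 1*135))*(6 + p(0)*(-3)) = ⅕ - (-122 + (-133 - 1*135))*(6 - 3*(-3)) = ⅕ - (-122 + (-133 - 135))*(6 + 9) = ⅕ - (-122 - 268)*15 = ⅕ - (-390)*15 = ⅕ - 1*(-5850) = ⅕ + 5850 = 29251/5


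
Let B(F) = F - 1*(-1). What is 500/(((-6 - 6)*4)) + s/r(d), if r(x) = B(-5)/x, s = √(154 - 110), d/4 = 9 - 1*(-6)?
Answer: -125/12 - 30*√11 ≈ -109.92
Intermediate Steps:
B(F) = 1 + F (B(F) = F + 1 = 1 + F)
d = 60 (d = 4*(9 - 1*(-6)) = 4*(9 + 6) = 4*15 = 60)
s = 2*√11 (s = √44 = 2*√11 ≈ 6.6332)
r(x) = -4/x (r(x) = (1 - 5)/x = -4/x)
500/(((-6 - 6)*4)) + s/r(d) = 500/(((-6 - 6)*4)) + (2*√11)/((-4/60)) = 500/((-12*4)) + (2*√11)/((-4*1/60)) = 500/(-48) + (2*√11)/(-1/15) = 500*(-1/48) + (2*√11)*(-15) = -125/12 - 30*√11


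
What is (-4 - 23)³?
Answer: -19683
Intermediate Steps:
(-4 - 23)³ = (-27)³ = -19683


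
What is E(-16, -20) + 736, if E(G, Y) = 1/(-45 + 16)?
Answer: 21343/29 ≈ 735.97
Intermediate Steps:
E(G, Y) = -1/29 (E(G, Y) = 1/(-29) = -1/29)
E(-16, -20) + 736 = -1/29 + 736 = 21343/29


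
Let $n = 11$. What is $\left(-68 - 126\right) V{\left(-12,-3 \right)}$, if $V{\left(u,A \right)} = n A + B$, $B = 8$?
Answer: $4850$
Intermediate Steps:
$V{\left(u,A \right)} = 8 + 11 A$ ($V{\left(u,A \right)} = 11 A + 8 = 8 + 11 A$)
$\left(-68 - 126\right) V{\left(-12,-3 \right)} = \left(-68 - 126\right) \left(8 + 11 \left(-3\right)\right) = - 194 \left(8 - 33\right) = \left(-194\right) \left(-25\right) = 4850$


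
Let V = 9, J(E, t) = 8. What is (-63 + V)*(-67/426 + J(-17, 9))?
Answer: -30069/71 ≈ -423.51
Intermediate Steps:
(-63 + V)*(-67/426 + J(-17, 9)) = (-63 + 9)*(-67/426 + 8) = -54*(-67*1/426 + 8) = -54*(-67/426 + 8) = -54*3341/426 = -30069/71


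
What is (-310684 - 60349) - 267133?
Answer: -638166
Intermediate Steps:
(-310684 - 60349) - 267133 = -371033 - 267133 = -638166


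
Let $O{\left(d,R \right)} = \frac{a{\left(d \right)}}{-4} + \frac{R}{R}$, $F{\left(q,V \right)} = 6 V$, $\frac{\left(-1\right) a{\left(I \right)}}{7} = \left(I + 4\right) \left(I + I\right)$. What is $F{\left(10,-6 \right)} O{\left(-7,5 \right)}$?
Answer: $-2682$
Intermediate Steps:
$a{\left(I \right)} = - 14 I \left(4 + I\right)$ ($a{\left(I \right)} = - 7 \left(I + 4\right) \left(I + I\right) = - 7 \left(4 + I\right) 2 I = - 7 \cdot 2 I \left(4 + I\right) = - 14 I \left(4 + I\right)$)
$O{\left(d,R \right)} = 1 + \frac{7 d \left(4 + d\right)}{2}$ ($O{\left(d,R \right)} = \frac{\left(-14\right) d \left(4 + d\right)}{-4} + \frac{R}{R} = - 14 d \left(4 + d\right) \left(- \frac{1}{4}\right) + 1 = \frac{7 d \left(4 + d\right)}{2} + 1 = 1 + \frac{7 d \left(4 + d\right)}{2}$)
$F{\left(10,-6 \right)} O{\left(-7,5 \right)} = 6 \left(-6\right) \left(1 + \frac{7}{2} \left(-7\right) \left(4 - 7\right)\right) = - 36 \left(1 + \frac{7}{2} \left(-7\right) \left(-3\right)\right) = - 36 \left(1 + \frac{147}{2}\right) = \left(-36\right) \frac{149}{2} = -2682$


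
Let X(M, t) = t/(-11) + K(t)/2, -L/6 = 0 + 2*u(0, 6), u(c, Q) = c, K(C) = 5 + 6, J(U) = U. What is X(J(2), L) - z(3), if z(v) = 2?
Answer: 7/2 ≈ 3.5000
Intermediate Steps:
K(C) = 11
L = 0 (L = -6*(0 + 2*0) = -6*(0 + 0) = -6*0 = 0)
X(M, t) = 11/2 - t/11 (X(M, t) = t/(-11) + 11/2 = t*(-1/11) + 11*(1/2) = -t/11 + 11/2 = 11/2 - t/11)
X(J(2), L) - z(3) = (11/2 - 1/11*0) - 1*2 = (11/2 + 0) - 2 = 11/2 - 2 = 7/2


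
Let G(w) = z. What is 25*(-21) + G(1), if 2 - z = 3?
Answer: -526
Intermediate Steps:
z = -1 (z = 2 - 1*3 = 2 - 3 = -1)
G(w) = -1
25*(-21) + G(1) = 25*(-21) - 1 = -525 - 1 = -526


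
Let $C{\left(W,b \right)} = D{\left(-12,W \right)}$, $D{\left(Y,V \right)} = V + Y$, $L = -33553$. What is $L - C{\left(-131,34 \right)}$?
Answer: $-33410$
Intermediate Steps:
$C{\left(W,b \right)} = -12 + W$ ($C{\left(W,b \right)} = W - 12 = -12 + W$)
$L - C{\left(-131,34 \right)} = -33553 - \left(-12 - 131\right) = -33553 - -143 = -33553 + 143 = -33410$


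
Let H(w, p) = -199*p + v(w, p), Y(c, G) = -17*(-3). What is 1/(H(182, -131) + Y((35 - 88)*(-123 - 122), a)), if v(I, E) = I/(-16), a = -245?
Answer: 8/208869 ≈ 3.8302e-5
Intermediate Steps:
Y(c, G) = 51
v(I, E) = -I/16 (v(I, E) = I*(-1/16) = -I/16)
H(w, p) = -199*p - w/16
1/(H(182, -131) + Y((35 - 88)*(-123 - 122), a)) = 1/((-199*(-131) - 1/16*182) + 51) = 1/((26069 - 91/8) + 51) = 1/(208461/8 + 51) = 1/(208869/8) = 8/208869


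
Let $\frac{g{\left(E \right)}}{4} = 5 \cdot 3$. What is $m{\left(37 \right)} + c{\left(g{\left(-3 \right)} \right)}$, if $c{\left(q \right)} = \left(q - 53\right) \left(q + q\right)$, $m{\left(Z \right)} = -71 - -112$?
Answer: $881$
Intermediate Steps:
$m{\left(Z \right)} = 41$ ($m{\left(Z \right)} = -71 + 112 = 41$)
$g{\left(E \right)} = 60$ ($g{\left(E \right)} = 4 \cdot 5 \cdot 3 = 4 \cdot 15 = 60$)
$c{\left(q \right)} = 2 q \left(-53 + q\right)$ ($c{\left(q \right)} = \left(-53 + q\right) 2 q = 2 q \left(-53 + q\right)$)
$m{\left(37 \right)} + c{\left(g{\left(-3 \right)} \right)} = 41 + 2 \cdot 60 \left(-53 + 60\right) = 41 + 2 \cdot 60 \cdot 7 = 41 + 840 = 881$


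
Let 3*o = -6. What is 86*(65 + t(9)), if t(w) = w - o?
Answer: 6536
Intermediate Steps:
o = -2 (o = (1/3)*(-6) = -2)
t(w) = 2 + w (t(w) = w - 1*(-2) = w + 2 = 2 + w)
86*(65 + t(9)) = 86*(65 + (2 + 9)) = 86*(65 + 11) = 86*76 = 6536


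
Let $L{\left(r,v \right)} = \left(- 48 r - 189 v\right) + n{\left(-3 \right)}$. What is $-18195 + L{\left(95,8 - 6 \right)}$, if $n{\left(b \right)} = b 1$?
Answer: $-23136$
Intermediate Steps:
$n{\left(b \right)} = b$
$L{\left(r,v \right)} = -3 - 189 v - 48 r$ ($L{\left(r,v \right)} = \left(- 48 r - 189 v\right) - 3 = \left(- 189 v - 48 r\right) - 3 = -3 - 189 v - 48 r$)
$-18195 + L{\left(95,8 - 6 \right)} = -18195 - \left(4563 + 189 \left(8 - 6\right)\right) = -18195 - 4941 = -23136$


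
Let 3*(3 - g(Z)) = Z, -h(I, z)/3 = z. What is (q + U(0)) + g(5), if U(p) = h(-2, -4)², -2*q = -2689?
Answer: 8939/6 ≈ 1489.8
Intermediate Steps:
q = 2689/2 (q = -½*(-2689) = 2689/2 ≈ 1344.5)
h(I, z) = -3*z
g(Z) = 3 - Z/3
U(p) = 144 (U(p) = (-3*(-4))² = 12² = 144)
(q + U(0)) + g(5) = (2689/2 + 144) + (3 - ⅓*5) = 2977/2 + (3 - 5/3) = 2977/2 + 4/3 = 8939/6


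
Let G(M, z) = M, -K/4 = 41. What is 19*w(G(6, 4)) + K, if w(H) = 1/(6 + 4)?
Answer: -1621/10 ≈ -162.10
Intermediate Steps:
K = -164 (K = -4*41 = -164)
w(H) = ⅒ (w(H) = 1/10 = ⅒)
19*w(G(6, 4)) + K = 19*(⅒) - 164 = 19/10 - 164 = -1621/10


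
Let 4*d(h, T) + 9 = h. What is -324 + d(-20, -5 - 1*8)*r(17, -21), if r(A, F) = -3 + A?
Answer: -851/2 ≈ -425.50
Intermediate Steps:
d(h, T) = -9/4 + h/4
-324 + d(-20, -5 - 1*8)*r(17, -21) = -324 + (-9/4 + (¼)*(-20))*(-3 + 17) = -324 + (-9/4 - 5)*14 = -324 - 29/4*14 = -324 - 203/2 = -851/2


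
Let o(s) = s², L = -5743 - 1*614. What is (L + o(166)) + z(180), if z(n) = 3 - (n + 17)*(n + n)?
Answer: -49718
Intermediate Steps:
L = -6357 (L = -5743 - 614 = -6357)
z(n) = 3 - 2*n*(17 + n) (z(n) = 3 - (17 + n)*2*n = 3 - 2*n*(17 + n))
(L + o(166)) + z(180) = (-6357 + 166²) + (3 - 34*180 - 2*180²) = (-6357 + 27556) + (3 - 6120 - 2*32400) = 21199 + (3 - 6120 - 64800) = 21199 - 70917 = -49718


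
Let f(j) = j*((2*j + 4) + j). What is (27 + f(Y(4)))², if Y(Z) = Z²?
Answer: 737881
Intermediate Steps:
f(j) = j*(4 + 3*j) (f(j) = j*((4 + 2*j) + j) = j*(4 + 3*j))
(27 + f(Y(4)))² = (27 + 4²*(4 + 3*4²))² = (27 + 16*(4 + 3*16))² = (27 + 16*(4 + 48))² = (27 + 16*52)² = (27 + 832)² = 859² = 737881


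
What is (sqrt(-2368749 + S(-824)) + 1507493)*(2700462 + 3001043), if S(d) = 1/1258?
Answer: 8594978876965 + 5701505*I*sqrt(3748696891178)/1258 ≈ 8.595e+12 + 8.775e+9*I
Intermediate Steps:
S(d) = 1/1258
(sqrt(-2368749 + S(-824)) + 1507493)*(2700462 + 3001043) = (sqrt(-2368749 + 1/1258) + 1507493)*(2700462 + 3001043) = (sqrt(-2979886241/1258) + 1507493)*5701505 = (I*sqrt(3748696891178)/1258 + 1507493)*5701505 = (1507493 + I*sqrt(3748696891178)/1258)*5701505 = 8594978876965 + 5701505*I*sqrt(3748696891178)/1258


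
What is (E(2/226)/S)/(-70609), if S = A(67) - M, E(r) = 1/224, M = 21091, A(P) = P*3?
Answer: 1/330404930240 ≈ 3.0266e-12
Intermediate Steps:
A(P) = 3*P
E(r) = 1/224
S = -20890 (S = 3*67 - 1*21091 = 201 - 21091 = -20890)
(E(2/226)/S)/(-70609) = ((1/224)/(-20890))/(-70609) = ((1/224)*(-1/20890))*(-1/70609) = -1/4679360*(-1/70609) = 1/330404930240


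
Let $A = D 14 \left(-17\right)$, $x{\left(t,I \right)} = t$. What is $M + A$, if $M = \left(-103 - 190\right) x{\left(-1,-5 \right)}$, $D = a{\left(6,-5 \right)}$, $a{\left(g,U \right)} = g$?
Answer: $-1135$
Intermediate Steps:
$D = 6$
$A = -1428$ ($A = 6 \cdot 14 \left(-17\right) = 84 \left(-17\right) = -1428$)
$M = 293$ ($M = \left(-103 - 190\right) \left(-1\right) = \left(-293\right) \left(-1\right) = 293$)
$M + A = 293 - 1428 = -1135$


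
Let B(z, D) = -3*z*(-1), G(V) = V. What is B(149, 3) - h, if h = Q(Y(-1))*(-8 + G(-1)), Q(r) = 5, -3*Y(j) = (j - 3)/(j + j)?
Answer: 492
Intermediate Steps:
Y(j) = -(-3 + j)/(6*j) (Y(j) = -(j - 3)/(3*(j + j)) = -(-3 + j)/(3*(2*j)) = -(-3 + j)*1/(2*j)/3 = -(-3 + j)/(6*j))
B(z, D) = 3*z
h = -45 (h = 5*(-8 - 1) = 5*(-9) = -45)
B(149, 3) - h = 3*149 - 1*(-45) = 447 + 45 = 492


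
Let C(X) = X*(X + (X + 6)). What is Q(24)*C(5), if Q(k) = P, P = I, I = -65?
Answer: -5200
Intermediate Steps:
P = -65
C(X) = X*(6 + 2*X) (C(X) = X*(X + (6 + X)) = X*(6 + 2*X))
Q(k) = -65
Q(24)*C(5) = -130*5*(3 + 5) = -130*5*8 = -65*80 = -5200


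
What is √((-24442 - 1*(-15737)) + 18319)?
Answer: √9614 ≈ 98.051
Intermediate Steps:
√((-24442 - 1*(-15737)) + 18319) = √((-24442 + 15737) + 18319) = √(-8705 + 18319) = √9614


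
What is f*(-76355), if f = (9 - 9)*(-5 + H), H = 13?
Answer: 0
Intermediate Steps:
f = 0 (f = (9 - 9)*(-5 + 13) = 0*8 = 0)
f*(-76355) = 0*(-76355) = 0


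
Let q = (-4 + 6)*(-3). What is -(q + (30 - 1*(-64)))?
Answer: -88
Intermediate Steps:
q = -6 (q = 2*(-3) = -6)
-(q + (30 - 1*(-64))) = -(-6 + (30 - 1*(-64))) = -(-6 + (30 + 64)) = -(-6 + 94) = -1*88 = -88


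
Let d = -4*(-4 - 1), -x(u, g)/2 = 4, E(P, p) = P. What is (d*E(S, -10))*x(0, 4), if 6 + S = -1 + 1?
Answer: 960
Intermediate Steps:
S = -6 (S = -6 + (-1 + 1) = -6 + 0 = -6)
x(u, g) = -8 (x(u, g) = -2*4 = -8)
d = 20 (d = -4*(-5) = 20)
(d*E(S, -10))*x(0, 4) = (20*(-6))*(-8) = -120*(-8) = 960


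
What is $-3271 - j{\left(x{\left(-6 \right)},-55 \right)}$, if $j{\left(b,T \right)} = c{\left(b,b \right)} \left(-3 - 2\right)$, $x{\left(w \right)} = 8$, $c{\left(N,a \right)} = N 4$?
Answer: $-3111$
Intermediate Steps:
$c{\left(N,a \right)} = 4 N$
$j{\left(b,T \right)} = - 20 b$ ($j{\left(b,T \right)} = 4 b \left(-3 - 2\right) = 4 b \left(-5\right) = - 20 b$)
$-3271 - j{\left(x{\left(-6 \right)},-55 \right)} = -3271 - \left(-20\right) 8 = -3271 - -160 = -3271 + 160 = -3111$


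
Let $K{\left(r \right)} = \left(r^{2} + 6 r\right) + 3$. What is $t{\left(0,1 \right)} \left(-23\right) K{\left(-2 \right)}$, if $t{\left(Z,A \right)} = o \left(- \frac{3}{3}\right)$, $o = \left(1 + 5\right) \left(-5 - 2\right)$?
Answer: $4830$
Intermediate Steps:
$K{\left(r \right)} = 3 + r^{2} + 6 r$
$o = -42$ ($o = 6 \left(-7\right) = -42$)
$t{\left(Z,A \right)} = 42$ ($t{\left(Z,A \right)} = - 42 \left(- \frac{3}{3}\right) = - 42 \left(\left(-3\right) \frac{1}{3}\right) = \left(-42\right) \left(-1\right) = 42$)
$t{\left(0,1 \right)} \left(-23\right) K{\left(-2 \right)} = 42 \left(-23\right) \left(3 + \left(-2\right)^{2} + 6 \left(-2\right)\right) = - 966 \left(3 + 4 - 12\right) = \left(-966\right) \left(-5\right) = 4830$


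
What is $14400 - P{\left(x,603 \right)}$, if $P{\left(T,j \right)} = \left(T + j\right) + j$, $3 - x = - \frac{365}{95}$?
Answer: $\frac{250556}{19} \approx 13187.0$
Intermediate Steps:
$x = \frac{130}{19}$ ($x = 3 - - \frac{365}{95} = 3 - \left(-365\right) \frac{1}{95} = 3 - - \frac{73}{19} = 3 + \frac{73}{19} = \frac{130}{19} \approx 6.8421$)
$P{\left(T,j \right)} = T + 2 j$
$14400 - P{\left(x,603 \right)} = 14400 - \left(\frac{130}{19} + 2 \cdot 603\right) = 14400 - \left(\frac{130}{19} + 1206\right) = 14400 - \frac{23044}{19} = \frac{250556}{19}$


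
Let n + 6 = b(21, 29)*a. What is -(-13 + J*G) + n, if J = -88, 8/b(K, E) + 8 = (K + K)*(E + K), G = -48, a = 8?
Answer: -2205475/523 ≈ -4217.0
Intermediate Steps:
b(K, E) = 8/(-8 + 2*K*(E + K)) (b(K, E) = 8/(-8 + (K + K)*(E + K)) = 8/(-8 + (2*K)*(E + K)) = 8/(-8 + 2*K*(E + K)))
n = -3122/523 (n = -6 + (4/(-4 + 21² + 29*21))*8 = -6 + (4/(-4 + 441 + 609))*8 = -6 + (4/1046)*8 = -6 + (4*(1/1046))*8 = -6 + (2/523)*8 = -6 + 16/523 = -3122/523 ≈ -5.9694)
-(-13 + J*G) + n = -(-13 - 88*(-48)) - 3122/523 = -(-13 + 4224) - 3122/523 = -1*4211 - 3122/523 = -4211 - 3122/523 = -2205475/523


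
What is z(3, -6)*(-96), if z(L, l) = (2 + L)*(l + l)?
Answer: 5760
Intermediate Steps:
z(L, l) = 2*l*(2 + L) (z(L, l) = (2 + L)*(2*l) = 2*l*(2 + L))
z(3, -6)*(-96) = (2*(-6)*(2 + 3))*(-96) = (2*(-6)*5)*(-96) = -60*(-96) = 5760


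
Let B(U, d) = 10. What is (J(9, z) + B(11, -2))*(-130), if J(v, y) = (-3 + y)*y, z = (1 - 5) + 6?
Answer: -1040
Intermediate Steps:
z = 2 (z = -4 + 6 = 2)
J(v, y) = y*(-3 + y)
(J(9, z) + B(11, -2))*(-130) = (2*(-3 + 2) + 10)*(-130) = (2*(-1) + 10)*(-130) = (-2 + 10)*(-130) = 8*(-130) = -1040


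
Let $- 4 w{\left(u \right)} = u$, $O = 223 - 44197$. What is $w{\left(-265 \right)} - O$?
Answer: $\frac{176161}{4} \approx 44040.0$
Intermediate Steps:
$O = -43974$ ($O = 223 - 44197 = -43974$)
$w{\left(u \right)} = - \frac{u}{4}$
$w{\left(-265 \right)} - O = \left(- \frac{1}{4}\right) \left(-265\right) - -43974 = \frac{265}{4} + 43974 = \frac{176161}{4}$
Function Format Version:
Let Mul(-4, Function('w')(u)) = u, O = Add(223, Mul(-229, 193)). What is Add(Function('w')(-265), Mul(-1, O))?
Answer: Rational(176161, 4) ≈ 44040.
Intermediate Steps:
O = -43974 (O = Add(223, -44197) = -43974)
Function('w')(u) = Mul(Rational(-1, 4), u)
Add(Function('w')(-265), Mul(-1, O)) = Add(Mul(Rational(-1, 4), -265), Mul(-1, -43974)) = Add(Rational(265, 4), 43974) = Rational(176161, 4)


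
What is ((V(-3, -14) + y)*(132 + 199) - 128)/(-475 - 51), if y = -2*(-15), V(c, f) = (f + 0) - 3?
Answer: -4175/526 ≈ -7.9373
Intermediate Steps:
V(c, f) = -3 + f (V(c, f) = f - 3 = -3 + f)
y = 30
((V(-3, -14) + y)*(132 + 199) - 128)/(-475 - 51) = (((-3 - 14) + 30)*(132 + 199) - 128)/(-475 - 51) = ((-17 + 30)*331 - 128)/(-526) = (13*331 - 128)*(-1/526) = (4303 - 128)*(-1/526) = 4175*(-1/526) = -4175/526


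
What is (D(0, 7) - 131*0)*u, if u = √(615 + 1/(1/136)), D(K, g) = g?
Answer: 7*√751 ≈ 191.83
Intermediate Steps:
u = √751 (u = √(615 + 1/(1/136)) = √(615 + 136) = √751 ≈ 27.404)
(D(0, 7) - 131*0)*u = (7 - 131*0)*√751 = (7 + 0)*√751 = 7*√751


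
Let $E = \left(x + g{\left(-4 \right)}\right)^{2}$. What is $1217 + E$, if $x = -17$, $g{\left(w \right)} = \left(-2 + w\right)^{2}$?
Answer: $1578$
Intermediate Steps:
$E = 361$ ($E = \left(-17 + \left(-2 - 4\right)^{2}\right)^{2} = \left(-17 + \left(-6\right)^{2}\right)^{2} = \left(-17 + 36\right)^{2} = 19^{2} = 361$)
$1217 + E = 1217 + 361 = 1578$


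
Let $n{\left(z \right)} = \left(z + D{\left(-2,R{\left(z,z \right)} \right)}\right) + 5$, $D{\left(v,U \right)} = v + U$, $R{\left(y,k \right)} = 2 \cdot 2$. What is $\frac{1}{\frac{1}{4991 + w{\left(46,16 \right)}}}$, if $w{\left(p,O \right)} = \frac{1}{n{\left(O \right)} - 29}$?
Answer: $\frac{29945}{6} \approx 4990.8$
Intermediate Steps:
$R{\left(y,k \right)} = 4$
$D{\left(v,U \right)} = U + v$
$n{\left(z \right)} = 7 + z$ ($n{\left(z \right)} = \left(z + \left(4 - 2\right)\right) + 5 = \left(z + 2\right) + 5 = \left(2 + z\right) + 5 = 7 + z$)
$w{\left(p,O \right)} = \frac{1}{-22 + O}$ ($w{\left(p,O \right)} = \frac{1}{\left(7 + O\right) - 29} = \frac{1}{-22 + O}$)
$\frac{1}{\frac{1}{4991 + w{\left(46,16 \right)}}} = \frac{1}{\frac{1}{4991 + \frac{1}{-22 + 16}}} = \frac{1}{\frac{1}{4991 + \frac{1}{-6}}} = \frac{1}{\frac{1}{4991 - \frac{1}{6}}} = \frac{1}{\frac{1}{\frac{29945}{6}}} = \frac{1}{\frac{6}{29945}} = \frac{29945}{6}$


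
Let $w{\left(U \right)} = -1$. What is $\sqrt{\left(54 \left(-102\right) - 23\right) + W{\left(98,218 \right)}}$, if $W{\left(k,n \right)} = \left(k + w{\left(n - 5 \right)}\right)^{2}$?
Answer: $\sqrt{3878} \approx 62.274$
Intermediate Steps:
$W{\left(k,n \right)} = \left(-1 + k\right)^{2}$ ($W{\left(k,n \right)} = \left(k - 1\right)^{2} = \left(-1 + k\right)^{2}$)
$\sqrt{\left(54 \left(-102\right) - 23\right) + W{\left(98,218 \right)}} = \sqrt{\left(54 \left(-102\right) - 23\right) + \left(-1 + 98\right)^{2}} = \sqrt{\left(-5508 - 23\right) + 97^{2}} = \sqrt{-5531 + 9409} = \sqrt{3878}$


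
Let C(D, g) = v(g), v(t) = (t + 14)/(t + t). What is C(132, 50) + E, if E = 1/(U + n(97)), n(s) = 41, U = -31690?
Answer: 506359/791225 ≈ 0.63997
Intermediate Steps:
v(t) = (14 + t)/(2*t) (v(t) = (14 + t)/((2*t)) = (14 + t)*(1/(2*t)) = (14 + t)/(2*t))
C(D, g) = (14 + g)/(2*g)
E = -1/31649 (E = 1/(-31690 + 41) = 1/(-31649) = -1/31649 ≈ -3.1597e-5)
C(132, 50) + E = (½)*(14 + 50)/50 - 1/31649 = (½)*(1/50)*64 - 1/31649 = 16/25 - 1/31649 = 506359/791225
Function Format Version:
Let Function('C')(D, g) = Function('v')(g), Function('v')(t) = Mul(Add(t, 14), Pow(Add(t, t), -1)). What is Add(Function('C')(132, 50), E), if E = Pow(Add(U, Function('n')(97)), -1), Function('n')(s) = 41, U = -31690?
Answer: Rational(506359, 791225) ≈ 0.63997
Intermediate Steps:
Function('v')(t) = Mul(Rational(1, 2), Pow(t, -1), Add(14, t)) (Function('v')(t) = Mul(Add(14, t), Pow(Mul(2, t), -1)) = Mul(Add(14, t), Mul(Rational(1, 2), Pow(t, -1))) = Mul(Rational(1, 2), Pow(t, -1), Add(14, t)))
Function('C')(D, g) = Mul(Rational(1, 2), Pow(g, -1), Add(14, g))
E = Rational(-1, 31649) (E = Pow(Add(-31690, 41), -1) = Pow(-31649, -1) = Rational(-1, 31649) ≈ -3.1597e-5)
Add(Function('C')(132, 50), E) = Add(Mul(Rational(1, 2), Pow(50, -1), Add(14, 50)), Rational(-1, 31649)) = Add(Mul(Rational(1, 2), Rational(1, 50), 64), Rational(-1, 31649)) = Add(Rational(16, 25), Rational(-1, 31649)) = Rational(506359, 791225)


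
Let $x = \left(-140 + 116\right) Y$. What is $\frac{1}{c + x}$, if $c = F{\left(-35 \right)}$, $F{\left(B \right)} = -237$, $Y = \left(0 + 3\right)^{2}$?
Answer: $- \frac{1}{453} \approx -0.0022075$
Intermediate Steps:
$Y = 9$ ($Y = 3^{2} = 9$)
$c = -237$
$x = -216$ ($x = \left(-140 + 116\right) 9 = \left(-24\right) 9 = -216$)
$\frac{1}{c + x} = \frac{1}{-237 - 216} = \frac{1}{-453} = - \frac{1}{453}$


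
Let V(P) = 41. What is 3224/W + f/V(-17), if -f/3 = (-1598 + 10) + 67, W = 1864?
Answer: 1079702/9553 ≈ 113.02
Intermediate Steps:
f = 4563 (f = -3*((-1598 + 10) + 67) = -3*(-1588 + 67) = -3*(-1521) = 4563)
3224/W + f/V(-17) = 3224/1864 + 4563/41 = 3224*(1/1864) + 4563*(1/41) = 403/233 + 4563/41 = 1079702/9553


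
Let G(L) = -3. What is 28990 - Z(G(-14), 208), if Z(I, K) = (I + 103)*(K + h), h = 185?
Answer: -10310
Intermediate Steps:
Z(I, K) = (103 + I)*(185 + K) (Z(I, K) = (I + 103)*(K + 185) = (103 + I)*(185 + K))
28990 - Z(G(-14), 208) = 28990 - (19055 + 103*208 + 185*(-3) - 3*208) = 28990 - (19055 + 21424 - 555 - 624) = 28990 - 1*39300 = 28990 - 39300 = -10310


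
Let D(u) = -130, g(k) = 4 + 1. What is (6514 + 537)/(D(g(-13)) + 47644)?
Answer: 7051/47514 ≈ 0.14840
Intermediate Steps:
g(k) = 5
(6514 + 537)/(D(g(-13)) + 47644) = (6514 + 537)/(-130 + 47644) = 7051/47514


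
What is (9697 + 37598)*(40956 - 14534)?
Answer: 1249628490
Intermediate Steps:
(9697 + 37598)*(40956 - 14534) = 47295*26422 = 1249628490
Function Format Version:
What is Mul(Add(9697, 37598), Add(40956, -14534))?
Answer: 1249628490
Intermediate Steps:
Mul(Add(9697, 37598), Add(40956, -14534)) = Mul(47295, 26422) = 1249628490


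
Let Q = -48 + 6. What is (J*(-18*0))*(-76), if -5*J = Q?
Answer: 0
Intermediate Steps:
Q = -42
J = 42/5 (J = -⅕*(-42) = 42/5 ≈ 8.4000)
(J*(-18*0))*(-76) = (42*(-18*0)/5)*(-76) = ((42/5)*0)*(-76) = 0*(-76) = 0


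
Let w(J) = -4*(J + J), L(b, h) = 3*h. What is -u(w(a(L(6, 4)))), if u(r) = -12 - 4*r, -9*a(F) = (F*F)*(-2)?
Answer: -1012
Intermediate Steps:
a(F) = 2*F**2/9 (a(F) = -F*F*(-2)/9 = -F**2*(-2)/9 = -(-2)*F**2/9 = 2*F**2/9)
w(J) = -8*J
-u(w(a(L(6, 4)))) = -(-12 - (-32)*2*(3*4)**2/9) = -(-12 - (-32)*(2/9)*12**2) = -(-12 - (-32)*(2/9)*144) = -(-12 - (-32)*32) = -(-12 - 4*(-256)) = -(-12 + 1024) = -1*1012 = -1012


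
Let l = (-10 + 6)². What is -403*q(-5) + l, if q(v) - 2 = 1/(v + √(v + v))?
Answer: -5127/7 + 403*I*√10/35 ≈ -732.43 + 36.411*I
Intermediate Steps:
l = 16 (l = (-4)² = 16)
q(v) = 2 + 1/(v + √2*√v) (q(v) = 2 + 1/(v + √(v + v)) = 2 + 1/(v + √(2*v)) = 2 + 1/(v + √2*√v))
-403*q(-5) + l = -403*(1 + 2*(-5) + 2*√2*√(-5))/(-5 + √2*√(-5)) + 16 = -403*(1 - 10 + 2*√2*(I*√5))/(-5 + √2*(I*√5)) + 16 = -403*(1 - 10 + 2*I*√10)/(-5 + I*√10) + 16 = -403*(-9 + 2*I*√10)/(-5 + I*√10) + 16 = 16 - 403*(-9 + 2*I*√10)/(-5 + I*√10)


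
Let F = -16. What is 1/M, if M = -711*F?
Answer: 1/11376 ≈ 8.7904e-5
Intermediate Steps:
M = 11376 (M = -711*(-16) = 11376)
1/M = 1/11376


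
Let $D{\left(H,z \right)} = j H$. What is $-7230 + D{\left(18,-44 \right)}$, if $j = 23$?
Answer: $-6816$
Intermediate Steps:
$D{\left(H,z \right)} = 23 H$
$-7230 + D{\left(18,-44 \right)} = -7230 + 23 \cdot 18 = -7230 + 414 = -6816$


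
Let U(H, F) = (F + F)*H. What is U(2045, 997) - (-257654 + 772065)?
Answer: 3563319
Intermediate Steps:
U(H, F) = 2*F*H (U(H, F) = (2*F)*H = 2*F*H)
U(2045, 997) - (-257654 + 772065) = 2*997*2045 - (-257654 + 772065) = 4077730 - 1*514411 = 4077730 - 514411 = 3563319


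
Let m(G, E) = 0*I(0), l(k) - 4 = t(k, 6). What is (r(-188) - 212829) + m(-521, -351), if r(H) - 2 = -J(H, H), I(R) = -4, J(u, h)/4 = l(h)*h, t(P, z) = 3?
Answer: -207563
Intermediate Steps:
l(k) = 7 (l(k) = 4 + 3 = 7)
J(u, h) = 28*h (J(u, h) = 4*(7*h) = 28*h)
r(H) = 2 - 28*H
m(G, E) = 0 (m(G, E) = 0*(-4) = 0)
(r(-188) - 212829) + m(-521, -351) = ((2 - 28*(-188)) - 212829) + 0 = ((2 + 5264) - 212829) + 0 = (5266 - 212829) + 0 = -207563 + 0 = -207563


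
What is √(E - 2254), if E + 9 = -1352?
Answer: I*√3615 ≈ 60.125*I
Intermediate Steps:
E = -1361 (E = -9 - 1352 = -1361)
√(E - 2254) = √(-1361 - 2254) = √(-3615) = I*√3615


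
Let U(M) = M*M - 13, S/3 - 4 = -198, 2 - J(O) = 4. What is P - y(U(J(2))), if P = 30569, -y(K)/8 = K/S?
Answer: 2965205/97 ≈ 30569.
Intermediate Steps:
J(O) = -2 (J(O) = 2 - 1*4 = 2 - 4 = -2)
S = -582 (S = 12 + 3*(-198) = 12 - 594 = -582)
U(M) = -13 + M² (U(M) = M² - 13 = -13 + M²)
y(K) = 4*K/291 (y(K) = -8*K/(-582) = -8*K*(-1)/582 = -(-4)*K/291 = 4*K/291)
P - y(U(J(2))) = 30569 - 4*(-13 + (-2)²)/291 = 30569 - 4*(-13 + 4)/291 = 30569 - 4*(-9)/291 = 30569 - 1*(-12/97) = 30569 + 12/97 = 2965205/97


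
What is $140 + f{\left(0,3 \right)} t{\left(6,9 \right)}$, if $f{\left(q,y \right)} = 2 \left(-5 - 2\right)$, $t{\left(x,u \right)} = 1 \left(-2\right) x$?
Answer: $308$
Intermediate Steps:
$t{\left(x,u \right)} = - 2 x$
$f{\left(q,y \right)} = -14$ ($f{\left(q,y \right)} = 2 \left(-7\right) = -14$)
$140 + f{\left(0,3 \right)} t{\left(6,9 \right)} = 140 - 14 \left(\left(-2\right) 6\right) = 140 - -168 = 140 + 168 = 308$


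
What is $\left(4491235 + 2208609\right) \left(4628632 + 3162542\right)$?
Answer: $52199650376856$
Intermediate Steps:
$\left(4491235 + 2208609\right) \left(4628632 + 3162542\right) = 6699844 \cdot 7791174 = 52199650376856$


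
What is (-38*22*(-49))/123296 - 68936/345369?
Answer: 1412040665/10645654056 ≈ 0.13264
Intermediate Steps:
(-38*22*(-49))/123296 - 68936/345369 = -836*(-49)*(1/123296) - 68936*1/345369 = 40964*(1/123296) - 68936/345369 = 10241/30824 - 68936/345369 = 1412040665/10645654056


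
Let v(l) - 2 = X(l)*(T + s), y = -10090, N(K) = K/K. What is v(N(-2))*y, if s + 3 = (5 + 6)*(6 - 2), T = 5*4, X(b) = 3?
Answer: -1866650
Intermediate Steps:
N(K) = 1
T = 20
s = 41 (s = -3 + (5 + 6)*(6 - 2) = -3 + 11*4 = -3 + 44 = 41)
v(l) = 185 (v(l) = 2 + 3*(20 + 41) = 2 + 3*61 = 2 + 183 = 185)
v(N(-2))*y = 185*(-10090) = -1866650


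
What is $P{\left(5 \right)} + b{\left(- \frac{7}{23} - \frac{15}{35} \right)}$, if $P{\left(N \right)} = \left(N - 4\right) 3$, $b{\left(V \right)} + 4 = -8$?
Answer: $-9$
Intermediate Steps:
$b{\left(V \right)} = -12$ ($b{\left(V \right)} = -4 - 8 = -12$)
$P{\left(N \right)} = -12 + 3 N$ ($P{\left(N \right)} = \left(-4 + N\right) 3 = -12 + 3 N$)
$P{\left(5 \right)} + b{\left(- \frac{7}{23} - \frac{15}{35} \right)} = \left(-12 + 3 \cdot 5\right) - 12 = \left(-12 + 15\right) - 12 = 3 - 12 = -9$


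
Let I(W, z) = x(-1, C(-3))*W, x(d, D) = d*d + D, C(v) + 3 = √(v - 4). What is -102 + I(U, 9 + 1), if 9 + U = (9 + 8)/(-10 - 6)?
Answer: -655/8 - 161*I*√7/16 ≈ -81.875 - 26.623*I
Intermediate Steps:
C(v) = -3 + √(-4 + v) (C(v) = -3 + √(v - 4) = -3 + √(-4 + v))
x(d, D) = D + d² (x(d, D) = d² + D = D + d²)
U = -161/16 (U = -9 + (9 + 8)/(-10 - 6) = -9 + 17/(-16) = -9 + 17*(-1/16) = -9 - 17/16 = -161/16 ≈ -10.063)
I(W, z) = W*(-2 + I*√7) (I(W, z) = ((-3 + √(-4 - 3)) + (-1)²)*W = ((-3 + √(-7)) + 1)*W = ((-3 + I*√7) + 1)*W = (-2 + I*√7)*W = W*(-2 + I*√7))
-102 + I(U, 9 + 1) = -102 - 161*(-2 + I*√7)/16 = -102 + (161/8 - 161*I*√7/16) = -655/8 - 161*I*√7/16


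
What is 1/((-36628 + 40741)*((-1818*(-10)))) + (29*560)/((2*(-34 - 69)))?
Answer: -607167640697/7701757020 ≈ -78.835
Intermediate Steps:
1/((-36628 + 40741)*((-1818*(-10)))) + (29*560)/((2*(-34 - 69))) = 1/(4113*18180) + 16240/((2*(-103))) = (1/4113)*(1/18180) + 16240/(-206) = 1/74774340 + 16240*(-1/206) = 1/74774340 - 8120/103 = -607167640697/7701757020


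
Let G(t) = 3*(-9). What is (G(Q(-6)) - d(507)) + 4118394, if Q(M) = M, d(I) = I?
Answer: 4117860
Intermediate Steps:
G(t) = -27
(G(Q(-6)) - d(507)) + 4118394 = (-27 - 1*507) + 4118394 = (-27 - 507) + 4118394 = -534 + 4118394 = 4117860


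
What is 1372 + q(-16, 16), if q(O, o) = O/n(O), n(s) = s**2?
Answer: 21951/16 ≈ 1371.9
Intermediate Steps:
q(O, o) = 1/O (q(O, o) = O/(O**2) = O/O**2 = 1/O)
1372 + q(-16, 16) = 1372 + 1/(-16) = 1372 - 1/16 = 21951/16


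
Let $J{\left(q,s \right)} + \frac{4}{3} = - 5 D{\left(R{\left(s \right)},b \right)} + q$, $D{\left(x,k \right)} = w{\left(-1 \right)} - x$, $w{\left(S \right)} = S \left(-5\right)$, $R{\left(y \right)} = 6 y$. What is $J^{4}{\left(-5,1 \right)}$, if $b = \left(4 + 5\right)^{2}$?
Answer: $\frac{256}{81} \approx 3.1605$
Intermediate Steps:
$w{\left(S \right)} = - 5 S$
$b = 81$ ($b = 9^{2} = 81$)
$D{\left(x,k \right)} = 5 - x$ ($D{\left(x,k \right)} = \left(-5\right) \left(-1\right) - x = 5 - x$)
$J{\left(q,s \right)} = - \frac{79}{3} + q + 30 s$ ($J{\left(q,s \right)} = - \frac{4}{3} + \left(- 5 \left(5 - 6 s\right) + q\right) = - \frac{4}{3} + \left(\left(-25 + 30 s\right) + q\right) = - \frac{4}{3} + \left(-25 + q + 30 s\right) = - \frac{79}{3} + q + 30 s$)
$J^{4}{\left(-5,1 \right)} = \left(- \frac{79}{3} - 5 + 30 \cdot 1\right)^{4} = \left(- \frac{79}{3} - 5 + 30\right)^{4} = \left(- \frac{4}{3}\right)^{4} = \frac{256}{81}$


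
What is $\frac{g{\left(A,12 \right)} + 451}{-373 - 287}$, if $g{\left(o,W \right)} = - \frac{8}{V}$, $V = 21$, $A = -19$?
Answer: $- \frac{9463}{13860} \approx -0.68276$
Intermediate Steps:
$g{\left(o,W \right)} = - \frac{8}{21}$
$\frac{g{\left(A,12 \right)} + 451}{-373 - 287} = \frac{- \frac{8}{21} + 451}{-373 - 287} = \frac{9463}{21 \left(-660\right)} = \frac{9463}{21} \left(- \frac{1}{660}\right) = - \frac{9463}{13860}$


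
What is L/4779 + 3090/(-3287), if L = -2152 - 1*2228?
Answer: -9721390/5236191 ≈ -1.8566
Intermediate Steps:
L = -4380 (L = -2152 - 2228 = -4380)
L/4779 + 3090/(-3287) = -4380/4779 + 3090/(-3287) = -4380*1/4779 + 3090*(-1/3287) = -1460/1593 - 3090/3287 = -9721390/5236191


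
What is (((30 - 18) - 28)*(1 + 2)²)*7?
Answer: -1008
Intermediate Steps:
(((30 - 18) - 28)*(1 + 2)²)*7 = ((12 - 28)*3²)*7 = -16*9*7 = -144*7 = -1008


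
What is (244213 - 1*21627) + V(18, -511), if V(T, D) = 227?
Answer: 222813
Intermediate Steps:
(244213 - 1*21627) + V(18, -511) = (244213 - 1*21627) + 227 = (244213 - 21627) + 227 = 222586 + 227 = 222813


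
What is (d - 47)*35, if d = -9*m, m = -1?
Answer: -1330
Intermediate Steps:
d = 9 (d = -9*(-1) = 9)
(d - 47)*35 = (9 - 47)*35 = -38*35 = -1330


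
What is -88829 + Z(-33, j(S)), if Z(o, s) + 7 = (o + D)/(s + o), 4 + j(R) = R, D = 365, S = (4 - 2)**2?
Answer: -2931920/33 ≈ -88846.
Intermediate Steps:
S = 4 (S = 2**2 = 4)
j(R) = -4 + R
Z(o, s) = -7 + (365 + o)/(o + s) (Z(o, s) = -7 + (o + 365)/(s + o) = -7 + (365 + o)/(o + s))
-88829 + Z(-33, j(S)) = -88829 + (365 - 7*(-4 + 4) - 6*(-33))/(-33 + (-4 + 4)) = -88829 + (365 - 7*0 + 198)/(-33 + 0) = -88829 + (365 + 0 + 198)/(-33) = -88829 - 1/33*563 = -88829 - 563/33 = -2931920/33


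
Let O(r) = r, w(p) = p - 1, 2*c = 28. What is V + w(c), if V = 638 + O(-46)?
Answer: 605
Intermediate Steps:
c = 14 (c = (½)*28 = 14)
w(p) = -1 + p
V = 592 (V = 638 - 46 = 592)
V + w(c) = 592 + (-1 + 14) = 592 + 13 = 605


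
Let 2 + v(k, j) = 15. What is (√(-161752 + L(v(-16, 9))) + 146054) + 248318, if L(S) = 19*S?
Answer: 394372 + 3*I*√17945 ≈ 3.9437e+5 + 401.88*I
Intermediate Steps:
v(k, j) = 13 (v(k, j) = -2 + 15 = 13)
(√(-161752 + L(v(-16, 9))) + 146054) + 248318 = (√(-161752 + 19*13) + 146054) + 248318 = (√(-161752 + 247) + 146054) + 248318 = (√(-161505) + 146054) + 248318 = (3*I*√17945 + 146054) + 248318 = (146054 + 3*I*√17945) + 248318 = 394372 + 3*I*√17945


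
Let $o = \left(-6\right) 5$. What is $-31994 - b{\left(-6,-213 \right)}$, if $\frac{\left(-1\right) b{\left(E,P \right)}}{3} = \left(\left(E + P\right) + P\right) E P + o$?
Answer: $-1688372$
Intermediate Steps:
$o = -30$
$b{\left(E,P \right)} = 90 - 3 E P \left(E + 2 P\right)$ ($b{\left(E,P \right)} = - 3 \left(\left(\left(E + P\right) + P\right) E P - 30\right) = - 3 \left(\left(E + 2 P\right) E P - 30\right) = - 3 \left(E \left(E + 2 P\right) P - 30\right) = - 3 \left(E P \left(E + 2 P\right) - 30\right) = - 3 \left(-30 + E P \left(E + 2 P\right)\right) = 90 - 3 E P \left(E + 2 P\right)$)
$-31994 - b{\left(-6,-213 \right)} = -31994 - \left(90 - - 36 \left(-213\right)^{2} - - 639 \left(-6\right)^{2}\right) = -31994 - \left(90 - \left(-36\right) 45369 - \left(-639\right) 36\right) = -31994 - \left(90 + 1633284 + 23004\right) = -31994 - 1656378 = -1688372$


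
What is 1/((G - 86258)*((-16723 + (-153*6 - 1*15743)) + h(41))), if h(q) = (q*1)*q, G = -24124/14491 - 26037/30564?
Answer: 49211436/134579358453225665 ≈ 3.6567e-10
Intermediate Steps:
G = -123847567/49211436 (G = -24124*1/14491 - 26037*1/30564 = -24124/14491 - 2893/3396 = -123847567/49211436 ≈ -2.5166)
h(q) = q**2 (h(q) = q*q = q**2)
1/((G - 86258)*((-16723 + (-153*6 - 1*15743)) + h(41))) = 1/((-123847567/49211436 - 86258)*((-16723 + (-153*6 - 1*15743)) + 41**2)) = 1/((-4245003894055/49211436)*((-16723 + (-918 - 15743)) + 1681)) = -49211436/(4245003894055*((-16723 - 16661) + 1681)) = -49211436/(4245003894055*(-33384 + 1681)) = -49211436/4245003894055/(-31703) = -49211436/4245003894055*(-1/31703) = 49211436/134579358453225665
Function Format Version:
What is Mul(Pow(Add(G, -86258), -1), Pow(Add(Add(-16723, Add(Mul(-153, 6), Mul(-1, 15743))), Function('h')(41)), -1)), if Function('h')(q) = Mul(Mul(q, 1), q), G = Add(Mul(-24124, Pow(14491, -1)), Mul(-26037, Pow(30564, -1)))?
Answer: Rational(49211436, 134579358453225665) ≈ 3.6567e-10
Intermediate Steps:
G = Rational(-123847567, 49211436) (G = Add(Mul(-24124, Rational(1, 14491)), Mul(-26037, Rational(1, 30564))) = Add(Rational(-24124, 14491), Rational(-2893, 3396)) = Rational(-123847567, 49211436) ≈ -2.5166)
Function('h')(q) = Pow(q, 2) (Function('h')(q) = Mul(q, q) = Pow(q, 2))
Mul(Pow(Add(G, -86258), -1), Pow(Add(Add(-16723, Add(Mul(-153, 6), Mul(-1, 15743))), Function('h')(41)), -1)) = Mul(Pow(Add(Rational(-123847567, 49211436), -86258), -1), Pow(Add(Add(-16723, Add(Mul(-153, 6), Mul(-1, 15743))), Pow(41, 2)), -1)) = Mul(Pow(Rational(-4245003894055, 49211436), -1), Pow(Add(Add(-16723, Add(-918, -15743)), 1681), -1)) = Mul(Rational(-49211436, 4245003894055), Pow(Add(Add(-16723, -16661), 1681), -1)) = Mul(Rational(-49211436, 4245003894055), Pow(Add(-33384, 1681), -1)) = Mul(Rational(-49211436, 4245003894055), Pow(-31703, -1)) = Mul(Rational(-49211436, 4245003894055), Rational(-1, 31703)) = Rational(49211436, 134579358453225665)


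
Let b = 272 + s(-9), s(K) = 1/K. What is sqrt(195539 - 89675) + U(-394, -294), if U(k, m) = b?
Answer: 2447/9 + 2*sqrt(26466) ≈ 597.26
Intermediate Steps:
b = 2447/9 (b = 272 + 1/(-9) = 272 - 1/9 = 2447/9 ≈ 271.89)
U(k, m) = 2447/9
sqrt(195539 - 89675) + U(-394, -294) = sqrt(195539 - 89675) + 2447/9 = sqrt(105864) + 2447/9 = 2*sqrt(26466) + 2447/9 = 2447/9 + 2*sqrt(26466)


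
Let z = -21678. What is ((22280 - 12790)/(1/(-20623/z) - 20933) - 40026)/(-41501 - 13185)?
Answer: 8639301310688/11803414783283 ≈ 0.73193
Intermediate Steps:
((22280 - 12790)/(1/(-20623/z) - 20933) - 40026)/(-41501 - 13185) = ((22280 - 12790)/(1/(-20623/(-21678)) - 20933) - 40026)/(-41501 - 13185) = (9490/(1/(-20623*(-1/21678)) - 20933) - 40026)/(-54686) = (9490/(1/(20623/21678) - 20933) - 40026)*(-1/54686) = (9490/(21678/20623 - 20933) - 40026)*(-1/54686) = (9490/(-431679581/20623) - 40026)*(-1/54686) = (9490*(-20623/431679581) - 40026)*(-1/54686) = (-195712270/431679581 - 40026)*(-1/54686) = -17278602621376/431679581*(-1/54686) = 8639301310688/11803414783283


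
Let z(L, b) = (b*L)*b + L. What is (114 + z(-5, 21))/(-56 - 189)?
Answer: 2096/245 ≈ 8.5551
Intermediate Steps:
z(L, b) = L + L*b² (z(L, b) = (L*b)*b + L = L*b² + L = L + L*b²)
(114 + z(-5, 21))/(-56 - 189) = (114 - 5*(1 + 21²))/(-56 - 189) = (114 - 5*(1 + 441))/(-245) = (114 - 5*442)*(-1/245) = (114 - 2210)*(-1/245) = -2096*(-1/245) = 2096/245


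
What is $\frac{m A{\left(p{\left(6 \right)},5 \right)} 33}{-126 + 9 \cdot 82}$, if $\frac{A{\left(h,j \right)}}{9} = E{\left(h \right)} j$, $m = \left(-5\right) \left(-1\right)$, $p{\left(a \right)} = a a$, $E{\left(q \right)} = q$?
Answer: $\frac{7425}{17} \approx 436.76$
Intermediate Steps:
$p{\left(a \right)} = a^{2}$
$m = 5$
$A{\left(h,j \right)} = 9 h j$
$\frac{m A{\left(p{\left(6 \right)},5 \right)} 33}{-126 + 9 \cdot 82} = \frac{5 \cdot 9 \cdot 6^{2} \cdot 5 \cdot 33}{-126 + 9 \cdot 82} = \frac{5 \cdot 9 \cdot 36 \cdot 5 \cdot 33}{-126 + 738} = \frac{5 \cdot 1620 \cdot 33}{612} = 8100 \cdot 33 \cdot \frac{1}{612} = 267300 \cdot \frac{1}{612} = \frac{7425}{17}$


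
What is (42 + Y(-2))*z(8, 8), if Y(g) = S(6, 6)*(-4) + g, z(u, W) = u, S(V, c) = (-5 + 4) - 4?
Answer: 480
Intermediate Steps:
S(V, c) = -5 (S(V, c) = -1 - 4 = -5)
Y(g) = 20 + g (Y(g) = -5*(-4) + g = 20 + g)
(42 + Y(-2))*z(8, 8) = (42 + (20 - 2))*8 = (42 + 18)*8 = 60*8 = 480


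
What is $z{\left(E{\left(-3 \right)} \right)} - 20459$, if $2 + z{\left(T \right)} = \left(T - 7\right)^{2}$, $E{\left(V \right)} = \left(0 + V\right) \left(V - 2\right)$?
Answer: $-20397$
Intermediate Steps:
$E{\left(V \right)} = V \left(-2 + V\right)$
$z{\left(T \right)} = -2 + \left(-7 + T\right)^{2}$ ($z{\left(T \right)} = -2 + \left(T - 7\right)^{2} = -2 + \left(-7 + T\right)^{2}$)
$z{\left(E{\left(-3 \right)} \right)} - 20459 = \left(-2 + \left(-7 - 3 \left(-2 - 3\right)\right)^{2}\right) - 20459 = \left(-2 + \left(-7 - -15\right)^{2}\right) - 20459 = \left(-2 + \left(-7 + 15\right)^{2}\right) - 20459 = \left(-2 + 8^{2}\right) - 20459 = \left(-2 + 64\right) - 20459 = 62 - 20459 = -20397$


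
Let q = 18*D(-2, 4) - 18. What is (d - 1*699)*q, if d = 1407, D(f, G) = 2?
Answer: 12744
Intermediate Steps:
q = 18 (q = 18*2 - 18 = 36 - 18 = 18)
(d - 1*699)*q = (1407 - 1*699)*18 = (1407 - 699)*18 = 708*18 = 12744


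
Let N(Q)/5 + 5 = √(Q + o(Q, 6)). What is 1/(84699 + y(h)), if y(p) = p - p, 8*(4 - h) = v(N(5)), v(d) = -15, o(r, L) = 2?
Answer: 1/84699 ≈ 1.1807e-5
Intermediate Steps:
N(Q) = -25 + 5*√(2 + Q) (N(Q) = -25 + 5*√(Q + 2) = -25 + 5*√(2 + Q))
h = 47/8 (h = 4 - ⅛*(-15) = 4 + 15/8 = 47/8 ≈ 5.8750)
y(p) = 0
1/(84699 + y(h)) = 1/(84699 + 0) = 1/84699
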